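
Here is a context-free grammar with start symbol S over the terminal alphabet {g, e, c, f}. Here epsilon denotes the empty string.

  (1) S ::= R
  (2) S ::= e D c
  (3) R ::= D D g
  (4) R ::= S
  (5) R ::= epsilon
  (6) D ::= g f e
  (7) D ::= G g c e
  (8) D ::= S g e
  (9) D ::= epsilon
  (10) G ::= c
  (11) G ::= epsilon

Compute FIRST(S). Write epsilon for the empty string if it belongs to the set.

FIRST(G): from G::=c we get {c}; from G::=epsilon we get {epsilon}. So FIRST(G) = {epsilon, c}.
FIRST(S): from S::=R we get {epsilon, c, e, g}; from S::=e D c we get {e}. So FIRST(S) = {epsilon, c, e, g}.
FIRST(D): from D::=g f e we get {g}; from D::=G g c e we get {c, g}; from D::=S g e we get {c, e, g}; from D::=epsilon we get {epsilon}. So FIRST(D) = {epsilon, c, e, g}.
FIRST(R): from R::=D D g we get {c, e, g}; from R::=S we get {epsilon, c, e, g}; from R::=epsilon we get {epsilon}. So FIRST(R) = {epsilon, c, e, g}.

{epsilon, c, e, g}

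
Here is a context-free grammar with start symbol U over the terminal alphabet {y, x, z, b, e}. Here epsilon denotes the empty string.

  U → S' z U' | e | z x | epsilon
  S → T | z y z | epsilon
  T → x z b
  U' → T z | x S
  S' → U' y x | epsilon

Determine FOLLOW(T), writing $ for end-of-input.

{$, y, z}

FIRST(T): from T→x z b we get {x}. So FIRST(T) = {x}.
FIRST(S): from S→T we get {x}; from S→z y z we get {z}; from S→epsilon we get {epsilon}. So FIRST(S) = {epsilon, x, z}.
FIRST(U'): from U'→T z we get {x}; from U'→x S we get {x}. So FIRST(U') = {x}.
FIRST(S'): from S'→U' y x we get {x}; from S'→epsilon we get {epsilon}. So FIRST(S') = {epsilon, x}.
FIRST(U): from U→S' z U' we get {x, z}; from U→e we get {e}; from U→z x we get {z}; from U→epsilon we get {epsilon}. So FIRST(U) = {epsilon, e, x, z}.
FOLLOW(U) includes $ since U is the start symbol.
FOLLOW(U): U appears on no right-hand side. Thus FOLLOW(U) = {$}.
FOLLOW(U'): in U→S' z U', the suffix after U' is empty, so FOLLOW(U') ⊇ FOLLOW(U) = {$}; in S'→U' y x, U' is followed by y x with FIRST {y}. Thus FOLLOW(U') = {$, y}.
FOLLOW(S): in U'→x S, the suffix after S is empty, so FOLLOW(S) ⊇ FOLLOW(U') = {$, y}. Thus FOLLOW(S) = {$, y}.
FOLLOW(T): in S→T, the suffix after T is empty, so FOLLOW(T) ⊇ FOLLOW(S) = {$, y}; in U'→T z, T is followed by z with FIRST {z}. Thus FOLLOW(T) = {$, y, z}.
FOLLOW(S'): in U→S' z U', S' is followed by z U' with FIRST {z}. Thus FOLLOW(S') = {z}.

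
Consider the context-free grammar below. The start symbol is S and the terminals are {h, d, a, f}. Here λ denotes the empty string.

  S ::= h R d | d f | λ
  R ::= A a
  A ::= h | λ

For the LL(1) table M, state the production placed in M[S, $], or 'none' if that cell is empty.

FIRST(S) = {λ, d, h}
FIRST(A) = {λ, h}
FIRST(R) = {a, h}  (via A a)
FOLLOW(S) includes $ since S is the start symbol.
FOLLOW(S): S appears on no right-hand side. Thus FOLLOW(S) = {$}.
For S ::= h R d: FIRST(h R d) = {h}, so it goes in M[S, t] for t ∈ {h}.
For S ::= d f: FIRST(d f) = {d}, so it goes in M[S, t] for t ∈ {d}.
For S ::= λ: FIRST(λ) = {λ}, so it goes in M[S, t] for t ∈ {}; since λ ∈ FIRST, also for every t ∈ FOLLOW(S) = {$}.

S ::= λ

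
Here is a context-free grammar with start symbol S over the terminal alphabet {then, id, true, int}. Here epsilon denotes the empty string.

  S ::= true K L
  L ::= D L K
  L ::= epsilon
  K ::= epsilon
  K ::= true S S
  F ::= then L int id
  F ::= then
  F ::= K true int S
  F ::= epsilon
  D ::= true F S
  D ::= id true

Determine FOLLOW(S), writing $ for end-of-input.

{$, id, int, true}

FIRST(S) = {true}
FIRST(K) = {epsilon, true}
FIRST(D) = {id, true}
FIRST(L) = {epsilon, id, true}  (via D L K)
FIRST(F) = {epsilon, then, true}  (via K true int S)
FOLLOW(S) includes $ since S is the start symbol.
FOLLOW(F): in D::=true F S, F is followed by S with FIRST {true}. Thus FOLLOW(F) = {true}.
FOLLOW(S): in K::=true S S (occurrence 1), S is followed by S with FIRST {true}; in K::=true S S (occurrence 2), the suffix after S is empty, so FOLLOW(S) ⊇ FOLLOW(K) = {$, id, int, true}; in F::=K true int S, the suffix after S is empty, so FOLLOW(S) ⊇ FOLLOW(F) = {true}; in D::=true F S, the suffix after S is empty, so FOLLOW(S) ⊇ FOLLOW(D) = {$, id, int, true}. Thus FOLLOW(S) = {$, id, int, true}.
FOLLOW(L): in S::=true K L, the suffix after L is empty, so FOLLOW(L) ⊇ FOLLOW(S) = {$, id, int, true}; in L::=D L K, L is followed by K with FIRST {epsilon, true}; in L::=D L K, the suffix after L is nullable (adds nothing new); in F::=then L int id, L is followed by int id with FIRST {int}. Thus FOLLOW(L) = {$, id, int, true}.
FOLLOW(K): in S::=true K L, K is followed by L with FIRST {epsilon, id, true}; in S::=true K L, the suffix after K is nullable, so FOLLOW(K) ⊇ FOLLOW(S) = {$, id, int, true}; in L::=D L K, the suffix after K is empty, so FOLLOW(K) ⊇ FOLLOW(L) = {$, id, int, true}; in F::=K true int S, K is followed by true int S with FIRST {true}. Thus FOLLOW(K) = {$, id, int, true}.
FOLLOW(D): in L::=D L K, D is followed by L K with FIRST {epsilon, id, true}; in L::=D L K, the suffix after D is nullable, so FOLLOW(D) ⊇ FOLLOW(L) = {$, id, int, true}. Thus FOLLOW(D) = {$, id, int, true}.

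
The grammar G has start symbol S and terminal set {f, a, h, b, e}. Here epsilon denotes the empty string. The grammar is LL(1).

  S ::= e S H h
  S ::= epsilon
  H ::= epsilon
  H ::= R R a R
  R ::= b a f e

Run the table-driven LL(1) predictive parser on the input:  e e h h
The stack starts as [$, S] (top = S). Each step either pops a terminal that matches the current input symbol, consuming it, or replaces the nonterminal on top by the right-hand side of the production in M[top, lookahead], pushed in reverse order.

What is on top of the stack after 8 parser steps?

h

step 1: stack=$ S  input=e e h h $  — expand S ::= e S H h
step 2: stack=$ h H S e  input=e e h h $  — match e
step 3: stack=$ h H S  input=e h h $  — expand S ::= e S H h
step 4: stack=$ h H h H S e  input=e h h $  — match e
step 5: stack=$ h H h H S  input=h h $  — expand S ::= epsilon
step 6: stack=$ h H h H  input=h h $  — expand H ::= epsilon
step 7: stack=$ h H h  input=h h $  — match h
step 8: stack=$ h H  input=h $  — expand H ::= epsilon
Stack after step 8: $ h (top = h).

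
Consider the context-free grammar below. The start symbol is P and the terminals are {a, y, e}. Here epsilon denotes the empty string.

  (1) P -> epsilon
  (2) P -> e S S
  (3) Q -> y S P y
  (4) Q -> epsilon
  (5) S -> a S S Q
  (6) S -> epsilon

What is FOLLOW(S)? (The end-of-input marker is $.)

FIRST(P) = {epsilon, e}
FIRST(Q) = {epsilon, y}
FIRST(S) = {epsilon, a}
FOLLOW(P) includes $ since P is the start symbol.
FOLLOW(P): in Q->y S P y, P is followed by y with FIRST {y}. Thus FOLLOW(P) = {$, y}.
FOLLOW(S): in P->e S S (occurrence 1), S is followed by S with FIRST {epsilon, a}; in P->e S S (occurrence 1), the suffix after S is nullable, so FOLLOW(S) ⊇ FOLLOW(P) = {$, y}; in P->e S S (occurrence 2), the suffix after S is empty, so FOLLOW(S) ⊇ FOLLOW(P) = {$, y}; in Q->y S P y, S is followed by P y with FIRST {e, y}; in S->a S S Q (occurrence 1), S is followed by S Q with FIRST {epsilon, a, y}; in S->a S S Q (occurrence 1), the suffix after S is nullable (adds nothing new); in S->a S S Q (occurrence 2), S is followed by Q with FIRST {epsilon, y}; in S->a S S Q (occurrence 2), the suffix after S is nullable (adds nothing new). Thus FOLLOW(S) = {$, a, e, y}.
FOLLOW(Q): in S->a S S Q, the suffix after Q is empty, so FOLLOW(Q) ⊇ FOLLOW(S) = {$, a, e, y}. Thus FOLLOW(Q) = {$, a, e, y}.

{$, a, e, y}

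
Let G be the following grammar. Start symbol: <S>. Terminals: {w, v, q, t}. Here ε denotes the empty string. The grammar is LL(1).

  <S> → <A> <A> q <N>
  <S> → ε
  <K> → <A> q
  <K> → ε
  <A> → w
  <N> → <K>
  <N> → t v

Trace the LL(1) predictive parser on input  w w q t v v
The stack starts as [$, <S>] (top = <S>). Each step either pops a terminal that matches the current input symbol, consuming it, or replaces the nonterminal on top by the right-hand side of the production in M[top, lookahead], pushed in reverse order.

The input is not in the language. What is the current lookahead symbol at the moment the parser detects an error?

step 1: stack=$ <S>  input=w w q t v v $  — expand <S> → <A> <A> q <N>
step 2: stack=$ <N> q <A> <A>  input=w w q t v v $  — expand <A> → w
step 3: stack=$ <N> q <A> w  input=w w q t v v $  — match w
step 4: stack=$ <N> q <A>  input=w q t v v $  — expand <A> → w
step 5: stack=$ <N> q w  input=w q t v v $  — match w
step 6: stack=$ <N> q  input=q t v v $  — match q
step 7: stack=$ <N>  input=t v v $  — expand <N> → t v
step 8: stack=$ v t  input=t v v $  — match t
step 9: stack=$ v  input=v v $  — match v
step 10: stack=$  input=v $  — error: stack empty but input remains

v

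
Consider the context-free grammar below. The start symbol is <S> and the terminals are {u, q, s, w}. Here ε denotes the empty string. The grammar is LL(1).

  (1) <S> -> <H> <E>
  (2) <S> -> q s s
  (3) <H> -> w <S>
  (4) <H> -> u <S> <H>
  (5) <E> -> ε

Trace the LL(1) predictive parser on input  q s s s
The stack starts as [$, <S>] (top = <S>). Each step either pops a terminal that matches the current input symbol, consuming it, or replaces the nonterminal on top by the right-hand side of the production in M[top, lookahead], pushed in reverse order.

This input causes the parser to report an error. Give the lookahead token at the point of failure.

     Stack    Input      Action
  1  $ <S>    q s s s $  expand <S> -> q s s
  2  $ s s q  q s s s $  match q
  3  $ s s    s s s $    match s
  4  $ s      s s $      match s
  5  $        s $        error: stack empty but input remains

s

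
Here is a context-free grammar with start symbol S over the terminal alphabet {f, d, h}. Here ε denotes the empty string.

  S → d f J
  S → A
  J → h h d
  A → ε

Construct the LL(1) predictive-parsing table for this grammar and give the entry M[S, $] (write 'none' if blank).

S → A

FIRST(J): from J→h h d we get {h}. So FIRST(J) = {h}.
FIRST(A): from A→ε we get {ε}. So FIRST(A) = {ε}.
FIRST(S): from S→d f J we get {d}; from S→A we get {ε}. So FIRST(S) = {ε, d}.
FOLLOW(S) includes $ since S is the start symbol.
FOLLOW(S): S appears on no right-hand side. Thus FOLLOW(S) = {$}.
For S → d f J: FIRST(d f J) = {d}, so it goes in M[S, t] for t ∈ {d}.
For S → A: FIRST(A) = {ε}, so it goes in M[S, t] for t ∈ {}; since ε ∈ FIRST, also for every t ∈ FOLLOW(S) = {$}.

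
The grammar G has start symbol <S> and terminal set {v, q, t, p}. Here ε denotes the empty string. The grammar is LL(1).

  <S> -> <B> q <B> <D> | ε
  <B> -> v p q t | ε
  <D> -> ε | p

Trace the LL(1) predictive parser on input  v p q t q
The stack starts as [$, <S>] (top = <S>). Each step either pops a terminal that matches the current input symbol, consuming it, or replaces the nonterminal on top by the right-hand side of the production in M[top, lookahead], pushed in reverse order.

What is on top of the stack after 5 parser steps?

t

step 1: stack=$ <S>  input=v p q t q $  — expand <S> -> <B> q <B> <D>
step 2: stack=$ <D> <B> q <B>  input=v p q t q $  — expand <B> -> v p q t
step 3: stack=$ <D> <B> q t q p v  input=v p q t q $  — match v
step 4: stack=$ <D> <B> q t q p  input=p q t q $  — match p
step 5: stack=$ <D> <B> q t q  input=q t q $  — match q
Stack after step 5: $ <D> <B> q t (top = t).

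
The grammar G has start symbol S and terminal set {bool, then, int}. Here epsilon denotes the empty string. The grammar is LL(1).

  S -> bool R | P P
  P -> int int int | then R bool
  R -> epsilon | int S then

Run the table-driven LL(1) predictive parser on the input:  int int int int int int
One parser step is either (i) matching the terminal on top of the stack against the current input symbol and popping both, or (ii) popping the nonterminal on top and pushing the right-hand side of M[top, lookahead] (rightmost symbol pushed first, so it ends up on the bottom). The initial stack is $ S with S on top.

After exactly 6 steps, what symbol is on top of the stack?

     Stack            Input                      Action
  1  $ S              int int int int int int $  expand S -> P P
  2  $ P P            int int int int int int $  expand P -> int int int
  3  $ P int int int  int int int int int int $  match int
  4  $ P int int      int int int int int $      match int
  5  $ P int          int int int int $          match int
  6  $ P              int int int $              expand P -> int int int
Stack after step 6: $ int int int (top = int).

int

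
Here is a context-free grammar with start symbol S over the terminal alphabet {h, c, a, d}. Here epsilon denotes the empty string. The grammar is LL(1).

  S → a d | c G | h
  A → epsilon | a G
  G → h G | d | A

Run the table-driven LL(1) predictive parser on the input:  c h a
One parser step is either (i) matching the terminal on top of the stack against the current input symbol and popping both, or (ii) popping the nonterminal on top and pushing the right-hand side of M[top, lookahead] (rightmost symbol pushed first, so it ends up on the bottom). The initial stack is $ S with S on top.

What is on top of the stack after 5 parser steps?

A

     Stack  Input    Action
  1  $ S    c h a $  expand S → c G
  2  $ G c  c h a $  match c
  3  $ G    h a $    expand G → h G
  4  $ G h  h a $    match h
  5  $ G    a $      expand G → A
Stack after step 5: $ A (top = A).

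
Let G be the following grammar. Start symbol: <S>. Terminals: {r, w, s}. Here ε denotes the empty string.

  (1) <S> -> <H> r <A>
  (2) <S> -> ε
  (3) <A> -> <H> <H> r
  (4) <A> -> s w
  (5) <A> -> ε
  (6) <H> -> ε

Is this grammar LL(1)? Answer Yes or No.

Yes

FIRST(<S>) = {ε, r}
FIRST(<A>) = {ε, r, s}
FIRST(<H>) = {ε}
FOLLOW(<S>) = {$}
FOLLOW(<A>) = {$}
FOLLOW(<H>) = {r}
Each cell of M receives at most one production.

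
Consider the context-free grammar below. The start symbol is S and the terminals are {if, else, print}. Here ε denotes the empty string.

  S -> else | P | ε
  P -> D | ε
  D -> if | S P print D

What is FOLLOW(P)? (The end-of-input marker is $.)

{$, else, if, print}

FIRST(S): from S->else we get {else}; from S->P we get {ε, else, if, print}; from S->ε we get {ε}. So FIRST(S) = {ε, else, if, print}.
FIRST(P): from P->D we get {else, if, print}; from P->ε we get {ε}. So FIRST(P) = {ε, else, if, print}.
FIRST(D): from D->if we get {if}; from D->S P print D we get {else, if, print}. So FIRST(D) = {else, if, print}.
FOLLOW(S) includes $ since S is the start symbol.
FOLLOW(S): in D->S P print D, S is followed by P print D with FIRST {else, if, print}. Thus FOLLOW(S) = {$, else, if, print}.
FOLLOW(P): in S->P, the suffix after P is empty, so FOLLOW(P) ⊇ FOLLOW(S) = {$, else, if, print}; in D->S P print D, P is followed by print D with FIRST {print}. Thus FOLLOW(P) = {$, else, if, print}.
FOLLOW(D): in P->D, the suffix after D is empty, so FOLLOW(D) ⊇ FOLLOW(P) = {$, else, if, print}; in D->S P print D, the suffix after D is empty (adds nothing new). Thus FOLLOW(D) = {$, else, if, print}.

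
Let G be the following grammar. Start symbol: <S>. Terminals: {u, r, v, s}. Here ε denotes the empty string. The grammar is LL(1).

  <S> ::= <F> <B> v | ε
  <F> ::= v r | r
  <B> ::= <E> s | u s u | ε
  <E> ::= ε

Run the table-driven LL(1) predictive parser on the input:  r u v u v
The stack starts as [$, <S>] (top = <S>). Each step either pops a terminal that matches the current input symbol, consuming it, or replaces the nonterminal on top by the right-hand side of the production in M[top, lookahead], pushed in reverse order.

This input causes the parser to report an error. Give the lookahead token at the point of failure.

step 1: stack=$ <S>  input=r u v u v $  — expand <S> ::= <F> <B> v
step 2: stack=$ v <B> <F>  input=r u v u v $  — expand <F> ::= r
step 3: stack=$ v <B> r  input=r u v u v $  — match r
step 4: stack=$ v <B>  input=u v u v $  — expand <B> ::= u s u
step 5: stack=$ v u s u  input=u v u v $  — match u
step 6: stack=$ v u s  input=v u v $  — error: top is terminal s but lookahead is v

v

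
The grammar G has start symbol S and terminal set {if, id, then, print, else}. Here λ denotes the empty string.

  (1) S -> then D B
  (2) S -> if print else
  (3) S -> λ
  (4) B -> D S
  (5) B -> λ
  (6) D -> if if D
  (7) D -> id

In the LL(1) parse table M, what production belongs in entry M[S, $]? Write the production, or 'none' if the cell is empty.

FIRST(S): from S->then D B we get {then}; from S->if print else we get {if}; from S->λ we get {λ}. So FIRST(S) = {λ, if, then}.
FIRST(D): from D->if if D we get {if}; from D->id we get {id}. So FIRST(D) = {id, if}.
FIRST(B): from B->D S we get {id, if}; from B->λ we get {λ}. So FIRST(B) = {λ, id, if}.
FOLLOW(S) includes $ since S is the start symbol.
FOLLOW(S): in B->D S, the suffix after S is empty, so FOLLOW(S) ⊇ FOLLOW(B) = {$}. Thus FOLLOW(S) = {$}.
FOLLOW(B): in S->then D B, the suffix after B is empty, so FOLLOW(B) ⊇ FOLLOW(S) = {$}. Thus FOLLOW(B) = {$}.
For S -> then D B: FIRST(then D B) = {then}, so it goes in M[S, t] for t ∈ {then}.
For S -> if print else: FIRST(if print else) = {if}, so it goes in M[S, t] for t ∈ {if}.
For S -> λ: FIRST(λ) = {λ}, so it goes in M[S, t] for t ∈ {}; since λ ∈ FIRST, also for every t ∈ FOLLOW(S) = {$}.

S -> λ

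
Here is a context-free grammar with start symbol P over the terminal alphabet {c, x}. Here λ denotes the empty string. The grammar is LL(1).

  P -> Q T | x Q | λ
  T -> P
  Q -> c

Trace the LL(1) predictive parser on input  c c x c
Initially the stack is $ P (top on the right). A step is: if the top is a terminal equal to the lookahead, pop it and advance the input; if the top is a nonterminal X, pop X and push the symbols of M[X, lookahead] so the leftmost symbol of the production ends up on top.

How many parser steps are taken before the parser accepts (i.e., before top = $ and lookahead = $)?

      Stack  Input      Action
   1  $ P    c c x c $  expand P -> Q T
   2  $ T Q  c c x c $  expand Q -> c
   3  $ T c  c c x c $  match c
   4  $ T    c x c $    expand T -> P
   5  $ P    c x c $    expand P -> Q T
   6  $ T Q  c x c $    expand Q -> c
   7  $ T c  c x c $    match c
   8  $ T    x c $      expand T -> P
   9  $ P    x c $      expand P -> x Q
  10  $ Q x  x c $      match x
  11  $ Q    c $        expand Q -> c
  12  $ c    c $        match c
Accept reached after 12 steps.

12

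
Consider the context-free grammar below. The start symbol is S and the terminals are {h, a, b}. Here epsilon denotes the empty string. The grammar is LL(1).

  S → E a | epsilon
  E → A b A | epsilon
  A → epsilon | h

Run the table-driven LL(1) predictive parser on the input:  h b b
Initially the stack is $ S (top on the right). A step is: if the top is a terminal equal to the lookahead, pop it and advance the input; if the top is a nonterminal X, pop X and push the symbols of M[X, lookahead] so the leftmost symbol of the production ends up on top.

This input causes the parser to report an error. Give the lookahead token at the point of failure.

     Stack      Input    Action
  1  $ S        h b b $  expand S → E a
  2  $ a E      h b b $  expand E → A b A
  3  $ a A b A  h b b $  expand A → h
  4  $ a A b h  h b b $  match h
  5  $ a A b    b b $    match b
  6  $ a A      b $      expand A → epsilon
  7  $ a        b $      error: top is terminal a but lookahead is b

b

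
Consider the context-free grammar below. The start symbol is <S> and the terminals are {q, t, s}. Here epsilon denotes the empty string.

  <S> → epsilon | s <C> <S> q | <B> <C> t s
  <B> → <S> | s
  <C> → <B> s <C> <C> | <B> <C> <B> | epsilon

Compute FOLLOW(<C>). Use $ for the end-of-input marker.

{q, s, t}

FIRST(<S>): from <S>→epsilon we get {epsilon}; from <S>→s <C> <S> q we get {s}; from <S>→<B> <C> t s we get {s, t}. So FIRST(<S>) = {epsilon, s, t}.
FIRST(<B>): from <B>→<S> we get {epsilon, s, t}; from <B>→s we get {s}. So FIRST(<B>) = {epsilon, s, t}.
FIRST(<C>): from <C>→<B> s <C> <C> we get {s, t}; from <C>→<B> <C> <B> we get {epsilon, s, t}; from <C>→epsilon we get {epsilon}. So FIRST(<C>) = {epsilon, s, t}.
FOLLOW(<S>) includes $ since <S> is the start symbol.
FOLLOW(<C>): in <S>→s <C> <S> q, <C> is followed by <S> q with FIRST {q, s, t}; in <S>→<B> <C> t s, <C> is followed by t s with FIRST {t}; in <C>→<B> s <C> <C> (occurrence 1), <C> is followed by <C> with FIRST {epsilon, s, t}; in <C>→<B> s <C> <C> (occurrence 1), the suffix after <C> is nullable (adds nothing new); in <C>→<B> s <C> <C> (occurrence 2), the suffix after <C> is empty (adds nothing new); in <C>→<B> <C> <B>, <C> is followed by <B> with FIRST {epsilon, s, t}; in <C>→<B> <C> <B>, the suffix after <C> is nullable (adds nothing new). Thus FOLLOW(<C>) = {q, s, t}.
FOLLOW(<B>): in <S>→<B> <C> t s, <B> is followed by <C> t s with FIRST {s, t}; in <C>→<B> s <C> <C>, <B> is followed by s <C> <C> with FIRST {s}; in <C>→<B> <C> <B> (occurrence 1), <B> is followed by <C> <B> with FIRST {epsilon, s, t}; in <C>→<B> <C> <B> (occurrence 1), the suffix after <B> is nullable, so FOLLOW(<B>) ⊇ FOLLOW(<C>) = {q, s, t}; in <C>→<B> <C> <B> (occurrence 2), the suffix after <B> is empty, so FOLLOW(<B>) ⊇ FOLLOW(<C>) = {q, s, t}. Thus FOLLOW(<B>) = {q, s, t}.
FOLLOW(<S>): in <S>→s <C> <S> q, <S> is followed by q with FIRST {q}; in <B>→<S>, the suffix after <S> is empty, so FOLLOW(<S>) ⊇ FOLLOW(<B>) = {q, s, t}. Thus FOLLOW(<S>) = {$, q, s, t}.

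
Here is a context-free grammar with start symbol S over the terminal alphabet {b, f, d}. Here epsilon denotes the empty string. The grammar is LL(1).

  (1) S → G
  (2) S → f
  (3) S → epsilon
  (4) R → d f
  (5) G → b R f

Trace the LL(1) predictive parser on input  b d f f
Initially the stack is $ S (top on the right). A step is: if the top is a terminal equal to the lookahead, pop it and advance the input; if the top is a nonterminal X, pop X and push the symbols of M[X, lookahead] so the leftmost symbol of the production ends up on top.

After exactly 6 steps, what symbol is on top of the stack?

step 1: stack=$ S  input=b d f f $  — expand S → G
step 2: stack=$ G  input=b d f f $  — expand G → b R f
step 3: stack=$ f R b  input=b d f f $  — match b
step 4: stack=$ f R  input=d f f $  — expand R → d f
step 5: stack=$ f f d  input=d f f $  — match d
step 6: stack=$ f f  input=f f $  — match f
Stack after step 6: $ f (top = f).

f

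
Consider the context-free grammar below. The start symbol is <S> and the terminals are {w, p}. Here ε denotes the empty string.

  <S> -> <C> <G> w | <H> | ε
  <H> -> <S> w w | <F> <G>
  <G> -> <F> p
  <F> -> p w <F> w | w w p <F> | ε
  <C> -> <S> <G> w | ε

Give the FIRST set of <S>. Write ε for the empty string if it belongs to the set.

{ε, p, w}

FIRST(<F>): from <F>->p w <F> w we get {p}; from <F>->w w p <F> we get {w}; from <F>->ε we get {ε}. So FIRST(<F>) = {ε, p, w}.
FIRST(<G>): from <G>-><F> p we get {p, w}. So FIRST(<G>) = {p, w}.
FIRST(<S>): from <S>-><C> <G> w we get {p, w}; from <S>-><H> we get {p, w}; from <S>->ε we get {ε}. So FIRST(<S>) = {ε, p, w}.
FIRST(<H>): from <H>-><S> w w we get {p, w}; from <H>-><F> <G> we get {p, w}. So FIRST(<H>) = {p, w}.
FIRST(<C>): from <C>-><S> <G> w we get {p, w}; from <C>->ε we get {ε}. So FIRST(<C>) = {ε, p, w}.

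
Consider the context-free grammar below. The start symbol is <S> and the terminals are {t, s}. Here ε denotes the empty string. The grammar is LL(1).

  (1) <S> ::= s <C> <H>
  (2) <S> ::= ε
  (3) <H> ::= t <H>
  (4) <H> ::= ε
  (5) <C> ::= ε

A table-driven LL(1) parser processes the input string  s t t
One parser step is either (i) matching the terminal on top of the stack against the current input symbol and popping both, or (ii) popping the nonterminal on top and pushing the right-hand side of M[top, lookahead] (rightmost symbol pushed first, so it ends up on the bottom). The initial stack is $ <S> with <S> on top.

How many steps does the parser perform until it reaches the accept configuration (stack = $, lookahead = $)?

8

step 1: stack=$ <S>  input=s t t $  — expand <S> ::= s <C> <H>
step 2: stack=$ <H> <C> s  input=s t t $  — match s
step 3: stack=$ <H> <C>  input=t t $  — expand <C> ::= ε
step 4: stack=$ <H>  input=t t $  — expand <H> ::= t <H>
step 5: stack=$ <H> t  input=t t $  — match t
step 6: stack=$ <H>  input=t $  — expand <H> ::= t <H>
step 7: stack=$ <H> t  input=t $  — match t
step 8: stack=$ <H>  input=$  — expand <H> ::= ε
Accept reached after 8 steps.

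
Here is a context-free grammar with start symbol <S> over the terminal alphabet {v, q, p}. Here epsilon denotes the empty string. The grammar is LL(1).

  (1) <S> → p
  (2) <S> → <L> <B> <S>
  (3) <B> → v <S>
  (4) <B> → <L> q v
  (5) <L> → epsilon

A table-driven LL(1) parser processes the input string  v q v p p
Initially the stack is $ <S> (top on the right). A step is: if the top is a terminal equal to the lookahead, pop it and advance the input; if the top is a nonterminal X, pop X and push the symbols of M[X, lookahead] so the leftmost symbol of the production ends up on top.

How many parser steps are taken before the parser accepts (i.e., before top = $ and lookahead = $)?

14

      Stack              Input        Action
   1  $ <S>              v q v p p $  expand <S> → <L> <B> <S>
   2  $ <S> <B> <L>      v q v p p $  expand <L> → epsilon
   3  $ <S> <B>          v q v p p $  expand <B> → v <S>
   4  $ <S> <S> v        v q v p p $  match v
   5  $ <S> <S>          q v p p $    expand <S> → <L> <B> <S>
   6  $ <S> <S> <B> <L>  q v p p $    expand <L> → epsilon
   7  $ <S> <S> <B>      q v p p $    expand <B> → <L> q v
   8  $ <S> <S> v q <L>  q v p p $    expand <L> → epsilon
   9  $ <S> <S> v q      q v p p $    match q
  10  $ <S> <S> v        v p p $      match v
  11  $ <S> <S>          p p $        expand <S> → p
  12  $ <S> p            p p $        match p
  13  $ <S>              p $          expand <S> → p
  14  $ p                p $          match p
Accept reached after 14 steps.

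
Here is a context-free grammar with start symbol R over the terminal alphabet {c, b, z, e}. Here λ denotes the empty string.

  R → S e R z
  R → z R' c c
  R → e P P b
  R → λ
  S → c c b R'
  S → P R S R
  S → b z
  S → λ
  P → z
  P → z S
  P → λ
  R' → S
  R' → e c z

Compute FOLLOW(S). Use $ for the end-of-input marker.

FIRST(P) = {λ, z}
FIRST(R) = {λ, b, c, e, z}  (via S e R z)
FIRST(S) = {λ, b, c, e, z}  (via P R S R)
FIRST(R') = {λ, b, c, e, z}  (via S)
FOLLOW(R) includes $ since R is the start symbol.
FOLLOW(R): in R→S e R z, R is followed by z with FIRST {z}; in S→P R S R (occurrence 1), R is followed by S R with FIRST {λ, b, c, e, z}; in S→P R S R (occurrence 1), the suffix after R is nullable, so FOLLOW(R) ⊇ FOLLOW(S) = {b, c, e, z}; in S→P R S R (occurrence 2), the suffix after R is empty, so FOLLOW(R) ⊇ FOLLOW(S) = {b, c, e, z}. Thus FOLLOW(R) = {$, b, c, e, z}.
FOLLOW(S): in R→S e R z, S is followed by e R z with FIRST {e}; in S→P R S R, S is followed by R with FIRST {λ, b, c, e, z}; in S→P R S R, the suffix after S is nullable (adds nothing new); in P→z S, the suffix after S is empty, so FOLLOW(S) ⊇ FOLLOW(P) = {b, c, e, z}; in R'→S, the suffix after S is empty, so FOLLOW(S) ⊇ FOLLOW(R') = {b, c, e, z}. Thus FOLLOW(S) = {b, c, e, z}.
FOLLOW(P): in R→e P P b (occurrence 1), P is followed by P b with FIRST {b, z}; in R→e P P b (occurrence 2), P is followed by b with FIRST {b}; in S→P R S R, P is followed by R S R with FIRST {λ, b, c, e, z}; in S→P R S R, the suffix after P is nullable, so FOLLOW(P) ⊇ FOLLOW(S) = {b, c, e, z}. Thus FOLLOW(P) = {b, c, e, z}.
FOLLOW(R'): in R→z R' c c, R' is followed by c c with FIRST {c}; in S→c c b R', the suffix after R' is empty, so FOLLOW(R') ⊇ FOLLOW(S) = {b, c, e, z}. Thus FOLLOW(R') = {b, c, e, z}.

{b, c, e, z}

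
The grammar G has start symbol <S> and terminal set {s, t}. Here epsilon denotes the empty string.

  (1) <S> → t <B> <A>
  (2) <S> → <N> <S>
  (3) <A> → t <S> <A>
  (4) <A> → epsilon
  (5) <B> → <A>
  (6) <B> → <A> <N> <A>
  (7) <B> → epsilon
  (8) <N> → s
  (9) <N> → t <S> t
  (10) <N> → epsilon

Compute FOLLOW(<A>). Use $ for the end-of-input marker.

FIRST(<A>) = {epsilon, t}
FIRST(<N>) = {epsilon, s, t}
FIRST(<S>) = {s, t}  (via <N> <S>)
FIRST(<B>) = {epsilon, s, t}  (via <A>, <A> <N> <A>)
FOLLOW(<S>) includes $ since <S> is the start symbol.
FOLLOW(<S>): in <S>→<N> <S>, the suffix after <S> is empty (adds nothing new); in <A>→t <S> <A>, <S> is followed by <A> with FIRST {epsilon, t}; in <A>→t <S> <A>, the suffix after <S> is nullable, so FOLLOW(<S>) ⊇ FOLLOW(<A>) = {$, s, t}; in <N>→t <S> t, <S> is followed by t with FIRST {t}. Thus FOLLOW(<S>) = {$, s, t}.
FOLLOW(<B>): in <S>→t <B> <A>, <B> is followed by <A> with FIRST {epsilon, t}; in <S>→t <B> <A>, the suffix after <B> is nullable, so FOLLOW(<B>) ⊇ FOLLOW(<S>) = {$, s, t}. Thus FOLLOW(<B>) = {$, s, t}.
FOLLOW(<A>): in <S>→t <B> <A>, the suffix after <A> is empty, so FOLLOW(<A>) ⊇ FOLLOW(<S>) = {$, s, t}; in <A>→t <S> <A>, the suffix after <A> is empty (adds nothing new); in <B>→<A>, the suffix after <A> is empty, so FOLLOW(<A>) ⊇ FOLLOW(<B>) = {$, s, t}; in <B>→<A> <N> <A> (occurrence 1), <A> is followed by <N> <A> with FIRST {epsilon, s, t}; in <B>→<A> <N> <A> (occurrence 1), the suffix after <A> is nullable, so FOLLOW(<A>) ⊇ FOLLOW(<B>) = {$, s, t}; in <B>→<A> <N> <A> (occurrence 2), the suffix after <A> is empty, so FOLLOW(<A>) ⊇ FOLLOW(<B>) = {$, s, t}. Thus FOLLOW(<A>) = {$, s, t}.
FOLLOW(<N>): in <S>→<N> <S>, <N> is followed by <S> with FIRST {s, t}; in <B>→<A> <N> <A>, <N> is followed by <A> with FIRST {epsilon, t}; in <B>→<A> <N> <A>, the suffix after <N> is nullable, so FOLLOW(<N>) ⊇ FOLLOW(<B>) = {$, s, t}. Thus FOLLOW(<N>) = {$, s, t}.

{$, s, t}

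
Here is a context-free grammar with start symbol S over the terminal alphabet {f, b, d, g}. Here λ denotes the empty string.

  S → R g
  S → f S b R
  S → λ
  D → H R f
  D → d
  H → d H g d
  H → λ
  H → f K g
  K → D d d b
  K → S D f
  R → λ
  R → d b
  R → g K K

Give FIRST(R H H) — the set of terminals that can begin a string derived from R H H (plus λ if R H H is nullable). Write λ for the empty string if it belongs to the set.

{λ, d, f, g}

FIRST(H): from H→d H g d we get {d}; from H→λ we get {λ}; from H→f K g we get {f}. So FIRST(H) = {λ, d, f}.
FIRST(R): from R→λ we get {λ}; from R→d b we get {d}; from R→g K K we get {g}. So FIRST(R) = {λ, d, g}.
FIRST(S): from S→R g we get {d, g}; from S→f S b R we get {f}; from S→λ we get {λ}. So FIRST(S) = {λ, d, f, g}.
FIRST(D): from D→H R f we get {d, f, g}; from D→d we get {d}. So FIRST(D) = {d, f, g}.
FIRST(K): from K→D d d b we get {d, f, g}; from K→S D f we get {d, f, g}. So FIRST(K) = {d, f, g}.
FIRST(R H H): take FIRST of each symbol in turn, carrying on past any symbol whose FIRST contains λ; result {λ, d, f, g}.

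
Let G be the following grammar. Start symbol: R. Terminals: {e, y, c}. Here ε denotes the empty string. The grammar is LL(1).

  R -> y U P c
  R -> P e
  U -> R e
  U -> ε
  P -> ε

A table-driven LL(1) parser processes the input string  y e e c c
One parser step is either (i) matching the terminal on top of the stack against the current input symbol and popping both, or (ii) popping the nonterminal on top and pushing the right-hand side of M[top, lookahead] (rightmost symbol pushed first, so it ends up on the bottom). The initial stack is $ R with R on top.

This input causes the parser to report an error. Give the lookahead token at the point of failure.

      Stack        Input        Action
   1  $ R          y e e c c $  expand R -> y U P c
   2  $ c P U y    y e e c c $  match y
   3  $ c P U      e e c c $    expand U -> R e
   4  $ c P e R    e e c c $    expand R -> P e
   5  $ c P e e P  e e c c $    expand P -> ε
   6  $ c P e e    e e c c $    match e
   7  $ c P e      e c c $      match e
   8  $ c P        c c $        expand P -> ε
   9  $ c          c c $        match c
  10  $            c $          error: stack empty but input remains

c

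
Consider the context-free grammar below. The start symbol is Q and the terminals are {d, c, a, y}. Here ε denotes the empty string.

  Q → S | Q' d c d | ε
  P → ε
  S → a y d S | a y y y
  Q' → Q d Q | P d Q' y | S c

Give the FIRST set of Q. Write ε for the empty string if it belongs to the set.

{ε, a, d}

FIRST(P): from P→ε we get {ε}. So FIRST(P) = {ε}.
FIRST(S): from S→a y d S we get {a}; from S→a y y y we get {a}. So FIRST(S) = {a}.
FIRST(Q): from Q→S we get {a}; from Q→Q' d c d we get {a, d}; from Q→ε we get {ε}. So FIRST(Q) = {ε, a, d}.
FIRST(Q'): from Q'→Q d Q we get {a, d}; from Q'→P d Q' y we get {d}; from Q'→S c we get {a}. So FIRST(Q') = {a, d}.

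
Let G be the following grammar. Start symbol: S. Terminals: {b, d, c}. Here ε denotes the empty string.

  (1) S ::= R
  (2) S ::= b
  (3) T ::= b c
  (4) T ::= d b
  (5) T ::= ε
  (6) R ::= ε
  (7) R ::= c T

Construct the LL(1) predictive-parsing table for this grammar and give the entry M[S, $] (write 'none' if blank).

S ::= R

FIRST(T) = {ε, b, d}
FIRST(R) = {ε, c}
FIRST(S) = {ε, b, c}  (via R)
FOLLOW(S) includes $ since S is the start symbol.
FOLLOW(S): S appears on no right-hand side. Thus FOLLOW(S) = {$}.
For S ::= R: FIRST(R) = {ε, c}, so it goes in M[S, t] for t ∈ {c}; since ε ∈ FIRST, also for every t ∈ FOLLOW(S) = {$}.
For S ::= b: FIRST(b) = {b}, so it goes in M[S, t] for t ∈ {b}.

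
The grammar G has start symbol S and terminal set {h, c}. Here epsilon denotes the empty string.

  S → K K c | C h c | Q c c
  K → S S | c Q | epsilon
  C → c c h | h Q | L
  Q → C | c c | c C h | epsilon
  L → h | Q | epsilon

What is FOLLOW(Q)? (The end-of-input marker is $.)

FIRST(S): from S→K K c we get {c, h}; from S→C h c we get {c, h}; from S→Q c c we get {c, h}. So FIRST(S) = {c, h}.
FIRST(K): from K→S S we get {c, h}; from K→c Q we get {c}; from K→epsilon we get {epsilon}. So FIRST(K) = {epsilon, c, h}.
FIRST(C): from C→c c h we get {c}; from C→h Q we get {h}; from C→L we get {epsilon, c, h}. So FIRST(C) = {epsilon, c, h}.
FIRST(Q): from Q→C we get {epsilon, c, h}; from Q→c c we get {c}; from Q→c C h we get {c}; from Q→epsilon we get {epsilon}. So FIRST(Q) = {epsilon, c, h}.
FIRST(L): from L→h we get {h}; from L→Q we get {epsilon, c, h}; from L→epsilon we get {epsilon}. So FIRST(L) = {epsilon, c, h}.
FOLLOW(S) includes $ since S is the start symbol.
FOLLOW(K): in S→K K c (occurrence 1), K is followed by K c with FIRST {c, h}; in S→K K c (occurrence 2), K is followed by c with FIRST {c}. Thus FOLLOW(K) = {c, h}.
FOLLOW(S): in K→S S (occurrence 1), S is followed by S with FIRST {c, h}; in K→S S (occurrence 2), the suffix after S is empty, so FOLLOW(S) ⊇ FOLLOW(K) = {c, h}. Thus FOLLOW(S) = {$, c, h}.
FOLLOW(C): in S→C h c, C is followed by h c with FIRST {h}; in Q→C, the suffix after C is empty, so FOLLOW(C) ⊇ FOLLOW(Q) = {c, h}; in Q→c C h, C is followed by h with FIRST {h}. Thus FOLLOW(C) = {c, h}.
FOLLOW(L): in C→L, the suffix after L is empty, so FOLLOW(L) ⊇ FOLLOW(C) = {c, h}. Thus FOLLOW(L) = {c, h}.
FOLLOW(Q): in S→Q c c, Q is followed by c c with FIRST {c}; in K→c Q, the suffix after Q is empty, so FOLLOW(Q) ⊇ FOLLOW(K) = {c, h}; in C→h Q, the suffix after Q is empty, so FOLLOW(Q) ⊇ FOLLOW(C) = {c, h}; in L→Q, the suffix after Q is empty, so FOLLOW(Q) ⊇ FOLLOW(L) = {c, h}. Thus FOLLOW(Q) = {c, h}.

{c, h}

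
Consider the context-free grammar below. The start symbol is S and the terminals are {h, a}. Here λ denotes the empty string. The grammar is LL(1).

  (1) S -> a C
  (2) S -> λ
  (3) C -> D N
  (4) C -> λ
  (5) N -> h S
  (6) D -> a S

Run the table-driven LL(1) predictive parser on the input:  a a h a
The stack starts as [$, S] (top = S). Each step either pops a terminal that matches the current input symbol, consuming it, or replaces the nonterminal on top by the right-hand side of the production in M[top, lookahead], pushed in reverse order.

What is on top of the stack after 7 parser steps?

     Stack    Input      Action
  1  $ S      a a h a $  expand S -> a C
  2  $ C a    a a h a $  match a
  3  $ C      a h a $    expand C -> D N
  4  $ N D    a h a $    expand D -> a S
  5  $ N S a  a h a $    match a
  6  $ N S    h a $      expand S -> λ
  7  $ N      h a $      expand N -> h S
Stack after step 7: $ S h (top = h).

h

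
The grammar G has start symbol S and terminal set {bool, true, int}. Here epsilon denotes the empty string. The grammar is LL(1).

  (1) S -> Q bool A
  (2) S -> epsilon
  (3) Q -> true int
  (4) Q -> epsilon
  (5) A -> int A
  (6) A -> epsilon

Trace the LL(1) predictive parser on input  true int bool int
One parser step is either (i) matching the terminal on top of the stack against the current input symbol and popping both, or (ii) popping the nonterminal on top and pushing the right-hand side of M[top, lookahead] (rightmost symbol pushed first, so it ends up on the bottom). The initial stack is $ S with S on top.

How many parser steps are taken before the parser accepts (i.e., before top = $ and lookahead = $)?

8

     Stack              Input                Action
  1  $ S                true int bool int $  expand S -> Q bool A
  2  $ A bool Q         true int bool int $  expand Q -> true int
  3  $ A bool int true  true int bool int $  match true
  4  $ A bool int       int bool int $       match int
  5  $ A bool           bool int $           match bool
  6  $ A                int $                expand A -> int A
  7  $ A int            int $                match int
  8  $ A                $                    expand A -> epsilon
Accept reached after 8 steps.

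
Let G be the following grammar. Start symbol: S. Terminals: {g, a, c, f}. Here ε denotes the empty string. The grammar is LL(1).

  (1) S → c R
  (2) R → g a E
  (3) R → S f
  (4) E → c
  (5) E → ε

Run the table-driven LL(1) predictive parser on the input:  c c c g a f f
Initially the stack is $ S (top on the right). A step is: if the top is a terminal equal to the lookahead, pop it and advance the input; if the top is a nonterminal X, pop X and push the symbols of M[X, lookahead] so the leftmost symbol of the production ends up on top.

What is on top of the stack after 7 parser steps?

step 1: stack=$ S  input=c c c g a f f $  — expand S → c R
step 2: stack=$ R c  input=c c c g a f f $  — match c
step 3: stack=$ R  input=c c g a f f $  — expand R → S f
step 4: stack=$ f S  input=c c g a f f $  — expand S → c R
step 5: stack=$ f R c  input=c c g a f f $  — match c
step 6: stack=$ f R  input=c g a f f $  — expand R → S f
step 7: stack=$ f f S  input=c g a f f $  — expand S → c R
Stack after step 7: $ f f R c (top = c).

c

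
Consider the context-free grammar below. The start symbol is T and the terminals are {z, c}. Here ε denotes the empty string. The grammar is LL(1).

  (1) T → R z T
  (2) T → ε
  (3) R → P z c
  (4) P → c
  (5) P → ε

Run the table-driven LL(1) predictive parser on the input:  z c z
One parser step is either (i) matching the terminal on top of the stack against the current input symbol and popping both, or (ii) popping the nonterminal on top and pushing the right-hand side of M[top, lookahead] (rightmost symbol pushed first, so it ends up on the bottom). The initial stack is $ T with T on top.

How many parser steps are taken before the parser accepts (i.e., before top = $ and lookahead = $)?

7

     Stack        Input    Action
  1  $ T          z c z $  expand T → R z T
  2  $ T z R      z c z $  expand R → P z c
  3  $ T z c z P  z c z $  expand P → ε
  4  $ T z c z    z c z $  match z
  5  $ T z c      c z $    match c
  6  $ T z        z $      match z
  7  $ T          $        expand T → ε
Accept reached after 7 steps.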